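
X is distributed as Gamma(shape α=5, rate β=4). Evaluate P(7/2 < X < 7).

P(7/2 < X < 7) = ∫_{7/2}^{7} f(x) dx
where f(x) = \frac{128 x^{4} e^{- 4 x}}{3}
= \frac{-89071 + 6513 e^{14}}{3 e^{28}}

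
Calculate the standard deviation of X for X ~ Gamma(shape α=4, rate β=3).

For X ~ Gamma(shape α=4, rate β=3):
Var(X) = \frac{4}{9}
SD(X) = √(Var(X)) = √(\frac{4}{9}) = \frac{2}{3}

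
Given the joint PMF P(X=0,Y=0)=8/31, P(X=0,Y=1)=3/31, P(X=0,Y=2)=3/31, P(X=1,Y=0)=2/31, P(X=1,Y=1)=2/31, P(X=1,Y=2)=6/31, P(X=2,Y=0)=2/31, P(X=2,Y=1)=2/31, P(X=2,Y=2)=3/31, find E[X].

First find marginal of X:
P(X=0) = 14/31
P(X=1) = 10/31
P(X=2) = 7/31
E[X] = 0 × 14/31 + 1 × 10/31 + 2 × 7/31 = 24/31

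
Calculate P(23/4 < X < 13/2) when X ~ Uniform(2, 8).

P(23/4 < X < 13/2) = ∫_{23/4}^{13/2} f(x) dx
where f(x) = \frac{1}{6}
= \frac{1}{8}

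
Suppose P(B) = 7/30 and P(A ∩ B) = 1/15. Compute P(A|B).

P(A|B) = P(A ∩ B) / P(B)
= (1/15) / (7/30)
= 2/7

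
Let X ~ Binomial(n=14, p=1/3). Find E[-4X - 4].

For X ~ Binomial(n=14, p=1/3):
E[X] = \frac{14}{3}
E[-4X - 4] = -4 × E[X] - 4 = - \frac{68}{3}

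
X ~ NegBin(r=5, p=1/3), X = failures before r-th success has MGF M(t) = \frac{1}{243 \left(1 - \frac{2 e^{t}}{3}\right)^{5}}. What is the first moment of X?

To find E[X], compute M^(1)(0):
M^(1)(t) = \frac{10 e^{t}}{729 \left(1 - \frac{2 e^{t}}{3}\right)^{6}}
M^(1)(0) = 10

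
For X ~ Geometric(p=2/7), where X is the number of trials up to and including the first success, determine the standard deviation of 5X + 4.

For X ~ Geometric(p=2/7), where X is the number of trials up to and including the first success:
Var(X) = \frac{35}{4}
SD(X) = √(Var(X)) = √(\frac{35}{4}) = \frac{\sqrt{35}}{2}
SD(5X + 4) = |5| × SD(X) = 5 × \frac{\sqrt{35}}{2} = \frac{5 \sqrt{35}}{2}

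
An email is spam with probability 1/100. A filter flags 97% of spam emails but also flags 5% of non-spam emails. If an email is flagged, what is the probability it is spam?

Let D = the rare event, + = positive/flagged.
P(D) = 1/100
P(+|D) = 97/100
P(+|D') = 5/100 = 1/20
P(+) = P(+|D)P(D) + P(+|D')P(D')
     = \frac{97}{100} × \frac{1}{100} + \frac{1}{20} × \frac{99}{100}
     = \frac{37}{625}
P(D|+) = P(+|D)P(D)/P(+) = \frac{97}{592}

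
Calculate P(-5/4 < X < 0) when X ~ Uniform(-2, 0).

P(-5/4 < X < 0) = ∫_{-5/4}^{0} f(x) dx
where f(x) = \frac{1}{2}
= \frac{5}{8}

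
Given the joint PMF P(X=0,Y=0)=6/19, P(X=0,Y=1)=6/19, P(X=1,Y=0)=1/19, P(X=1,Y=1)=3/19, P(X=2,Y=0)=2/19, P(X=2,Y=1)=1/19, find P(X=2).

P(X=2) = P(X=2,Y=0) + P(X=2,Y=1)
= 2/19 + 1/19
= 3/19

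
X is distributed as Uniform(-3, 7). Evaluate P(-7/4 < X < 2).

P(-7/4 < X < 2) = ∫_{-7/4}^{2} f(x) dx
where f(x) = \frac{1}{10}
= \frac{3}{8}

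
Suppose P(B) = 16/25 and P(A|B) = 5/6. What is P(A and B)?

By definition, P(A|B) = P(A ∩ B) / P(B)
So P(A ∩ B) = P(A|B) × P(B)
= 5/6 × 16/25
= 8/15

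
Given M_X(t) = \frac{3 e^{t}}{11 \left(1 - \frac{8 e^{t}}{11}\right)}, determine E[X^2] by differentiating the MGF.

To find E[X^2], compute M^(2)(0):
M^(1)(t) = \frac{3 e^{t}}{11 \left(1 - \frac{8 e^{t}}{11}\right)} + \frac{24 e^{2 t}}{121 \left(1 - \frac{8 e^{t}}{11}\right)^{2}}
M^(2)(t) = \frac{3 e^{t}}{11 \left(1 - \frac{8 e^{t}}{11}\right)} + \frac{72 e^{2 t}}{121 \left(1 - \frac{8 e^{t}}{11}\right)^{2}} + \frac{384 e^{3 t}}{1331 \left(1 - \frac{8 e^{t}}{11}\right)^{3}}
M^(2)(0) = \frac{209}{9}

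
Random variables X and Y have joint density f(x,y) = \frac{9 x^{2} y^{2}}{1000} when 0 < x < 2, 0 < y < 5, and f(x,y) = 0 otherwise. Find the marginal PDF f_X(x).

f_X(x) = ∫_0^5 f(x,y) dy
= ∫_0^5 \frac{9 x^{2} y^{2}}{1000} dy
= \frac{3 x^{2}}{8} for 0 < x < 2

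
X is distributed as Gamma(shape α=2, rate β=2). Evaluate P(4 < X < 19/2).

P(4 < X < 19/2) = ∫_{4}^{19/2} f(x) dx
where f(x) = 4 x e^{- 2 x}
= \frac{-20 + 9 e^{11}}{e^{19}}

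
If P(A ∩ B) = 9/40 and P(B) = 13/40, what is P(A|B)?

P(A|B) = P(A ∩ B) / P(B)
= (9/40) / (13/40)
= 9/13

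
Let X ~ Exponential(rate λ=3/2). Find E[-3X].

For X ~ Exponential(rate λ=3/2):
E[X] = \frac{2}{3}
E[-3X] = -3 × E[X] + 0 = -2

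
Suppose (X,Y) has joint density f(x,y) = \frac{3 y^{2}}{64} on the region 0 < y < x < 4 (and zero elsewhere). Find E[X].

f_X(x) = ∫_0^x \frac{3 y^{2}}{64} dy = \frac{x^{3}}{64}
E[X] = ∫_0^4 x × (\frac{x^{3}}{64}) dx = \frac{16}{5}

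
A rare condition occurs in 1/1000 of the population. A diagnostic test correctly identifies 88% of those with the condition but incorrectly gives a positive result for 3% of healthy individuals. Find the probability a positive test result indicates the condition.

Let D = the rare event, + = positive/flagged.
P(D) = 1/1000
P(+|D) = 88/100 = 22/25
P(+|D') = 3/100
P(+) = P(+|D)P(D) + P(+|D')P(D')
     = \frac{22}{25} × \frac{1}{1000} + \frac{3}{100} × \frac{999}{1000}
     = \frac{617}{20000}
P(D|+) = P(+|D)P(D)/P(+) = \frac{88}{3085}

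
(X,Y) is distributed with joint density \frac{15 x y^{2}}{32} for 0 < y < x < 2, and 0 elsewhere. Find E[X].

f_X(x) = ∫_0^x \frac{15 x y^{2}}{32} dy = \frac{5 x^{4}}{32}
E[X] = ∫_0^2 x × (\frac{5 x^{4}}{32}) dx = \frac{5}{3}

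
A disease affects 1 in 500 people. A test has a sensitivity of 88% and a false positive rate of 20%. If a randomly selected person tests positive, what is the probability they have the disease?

Let D = the rare event, + = positive/flagged.
P(D) = 1/500
P(+|D) = 88/100 = 22/25
P(+|D') = 20/100 = 1/5
P(+) = P(+|D)P(D) + P(+|D')P(D')
     = \frac{22}{25} × \frac{1}{500} + \frac{1}{5} × \frac{499}{500}
     = \frac{2517}{12500}
P(D|+) = P(+|D)P(D)/P(+) = \frac{22}{2517}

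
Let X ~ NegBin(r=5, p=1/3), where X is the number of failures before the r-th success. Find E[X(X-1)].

E[X(X-1)] = E[X² - X] = E[X²] - E[X]
E[X] = 10
E[X²] = Var(X) + (E[X])² = 30 + (10)² = 130
E[X(X-1)] = 130 - 10 = 120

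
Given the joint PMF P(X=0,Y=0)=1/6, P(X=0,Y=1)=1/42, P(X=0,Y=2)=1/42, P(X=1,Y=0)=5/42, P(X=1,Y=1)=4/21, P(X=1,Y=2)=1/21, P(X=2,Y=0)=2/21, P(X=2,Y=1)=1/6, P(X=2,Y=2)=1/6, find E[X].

First find marginal of X:
P(X=0) = 3/14
P(X=1) = 5/14
P(X=2) = 3/7
E[X] = 0 × 3/14 + 1 × 5/14 + 2 × 3/7 = 17/14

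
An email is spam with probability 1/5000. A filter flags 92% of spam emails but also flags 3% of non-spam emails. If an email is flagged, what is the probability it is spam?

Let D = the rare event, + = positive/flagged.
P(D) = 1/5000
P(+|D) = 92/100 = 23/25
P(+|D') = 3/100
P(+) = P(+|D)P(D) + P(+|D')P(D')
     = \frac{23}{25} × \frac{1}{5000} + \frac{3}{100} × \frac{4999}{5000}
     = \frac{15089}{500000}
P(D|+) = P(+|D)P(D)/P(+) = \frac{92}{15089}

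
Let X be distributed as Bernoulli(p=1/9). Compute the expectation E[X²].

Using the identity E[X²] = Var(X) + (E[X])²:
E[X] = \frac{1}{9}
Var(X) = \frac{8}{81}
E[X²] = \frac{8}{81} + (\frac{1}{9})²
= \frac{1}{9}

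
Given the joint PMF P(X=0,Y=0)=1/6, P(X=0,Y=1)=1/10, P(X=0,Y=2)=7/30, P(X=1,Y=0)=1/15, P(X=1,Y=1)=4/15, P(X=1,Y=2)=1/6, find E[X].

First find marginal of X:
P(X=0) = 1/2
P(X=1) = 1/2
E[X] = 0 × 1/2 + 1 × 1/2 = 1/2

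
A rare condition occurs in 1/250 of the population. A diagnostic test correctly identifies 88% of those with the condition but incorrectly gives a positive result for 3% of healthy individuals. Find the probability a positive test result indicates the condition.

Let D = the rare event, + = positive/flagged.
P(D) = 1/250
P(+|D) = 88/100 = 22/25
P(+|D') = 3/100
P(+) = P(+|D)P(D) + P(+|D')P(D')
     = \frac{22}{25} × \frac{1}{250} + \frac{3}{100} × \frac{249}{250}
     = \frac{167}{5000}
P(D|+) = P(+|D)P(D)/P(+) = \frac{88}{835}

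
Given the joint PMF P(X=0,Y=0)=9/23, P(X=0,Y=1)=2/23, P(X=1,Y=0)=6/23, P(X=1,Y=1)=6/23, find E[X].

First find marginal of X:
P(X=0) = 11/23
P(X=1) = 12/23
E[X] = 0 × 11/23 + 1 × 12/23 = 12/23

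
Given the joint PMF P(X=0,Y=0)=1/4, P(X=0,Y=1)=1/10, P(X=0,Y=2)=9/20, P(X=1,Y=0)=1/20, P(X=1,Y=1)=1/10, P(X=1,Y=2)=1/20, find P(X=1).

P(X=1) = P(X=1,Y=0) + P(X=1,Y=1) + P(X=1,Y=2)
= 1/20 + 1/10 + 1/20
= 1/5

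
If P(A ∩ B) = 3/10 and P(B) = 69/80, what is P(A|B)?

P(A|B) = P(A ∩ B) / P(B)
= (3/10) / (69/80)
= 8/23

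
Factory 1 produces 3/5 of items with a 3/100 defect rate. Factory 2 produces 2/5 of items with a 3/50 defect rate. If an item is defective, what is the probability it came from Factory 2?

Using Bayes' theorem:
P(F1) = 3/5, P(D|F1) = 3/100
P(F2) = 2/5, P(D|F2) = 3/50
P(D) = P(D|F1)P(F1) + P(D|F2)P(F2)
     = \frac{21}{500}
P(F2|D) = P(D|F2)P(F2) / P(D)
= \frac{4}{7}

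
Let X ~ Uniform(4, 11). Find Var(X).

For X ~ Uniform(4, 11):
Var(X) = \frac{49}{12}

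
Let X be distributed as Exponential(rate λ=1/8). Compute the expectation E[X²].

Using the identity E[X²] = Var(X) + (E[X])²:
E[X] = 8
Var(X) = 64
E[X²] = 64 + (8)²
= 128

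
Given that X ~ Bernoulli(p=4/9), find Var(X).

For X ~ Bernoulli(p=4/9):
Var(X) = \frac{20}{81}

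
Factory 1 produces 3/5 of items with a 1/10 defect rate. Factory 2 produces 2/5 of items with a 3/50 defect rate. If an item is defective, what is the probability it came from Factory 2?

Using Bayes' theorem:
P(F1) = 3/5, P(D|F1) = 1/10
P(F2) = 2/5, P(D|F2) = 3/50
P(D) = P(D|F1)P(F1) + P(D|F2)P(F2)
     = \frac{21}{250}
P(F2|D) = P(D|F2)P(F2) / P(D)
= \frac{2}{7}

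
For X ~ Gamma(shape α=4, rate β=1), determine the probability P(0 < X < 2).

P(0 < X < 2) = ∫_{0}^{2} f(x) dx
where f(x) = \frac{x^{3} e^{- x}}{6}
= 1 - \frac{19}{3 e^{2}}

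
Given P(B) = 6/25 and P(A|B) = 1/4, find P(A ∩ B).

By definition, P(A|B) = P(A ∩ B) / P(B)
So P(A ∩ B) = P(A|B) × P(B)
= 1/4 × 6/25
= 3/50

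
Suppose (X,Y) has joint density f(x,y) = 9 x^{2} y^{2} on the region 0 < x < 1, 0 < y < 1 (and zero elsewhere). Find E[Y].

E[Y] = ∫_0^1 ∫_0^1 y × f(x,y) dx dy
= \frac{3}{4}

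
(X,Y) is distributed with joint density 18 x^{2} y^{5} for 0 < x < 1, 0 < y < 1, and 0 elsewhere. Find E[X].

E[X] = ∫_0^1 ∫_0^1 x × f(x,y) dy dx
= ∫_0^1 ∫_0^1 x × (18 x^{2} y^{5}) dy dx
= \frac{3}{4}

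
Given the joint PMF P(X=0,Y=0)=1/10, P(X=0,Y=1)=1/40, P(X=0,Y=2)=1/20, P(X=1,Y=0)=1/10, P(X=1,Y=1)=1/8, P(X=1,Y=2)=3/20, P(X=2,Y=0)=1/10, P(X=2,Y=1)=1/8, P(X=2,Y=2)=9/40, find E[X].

First find marginal of X:
P(X=0) = 7/40
P(X=1) = 3/8
P(X=2) = 9/20
E[X] = 0 × 7/40 + 1 × 3/8 + 2 × 9/20 = 51/40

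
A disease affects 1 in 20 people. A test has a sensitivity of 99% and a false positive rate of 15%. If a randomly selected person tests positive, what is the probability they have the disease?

Let D = the rare event, + = positive/flagged.
P(D) = 1/20
P(+|D) = 99/100
P(+|D') = 15/100 = 3/20
P(+) = P(+|D)P(D) + P(+|D')P(D')
     = \frac{99}{100} × \frac{1}{20} + \frac{3}{20} × \frac{19}{20}
     = \frac{24}{125}
P(D|+) = P(+|D)P(D)/P(+) = \frac{33}{128}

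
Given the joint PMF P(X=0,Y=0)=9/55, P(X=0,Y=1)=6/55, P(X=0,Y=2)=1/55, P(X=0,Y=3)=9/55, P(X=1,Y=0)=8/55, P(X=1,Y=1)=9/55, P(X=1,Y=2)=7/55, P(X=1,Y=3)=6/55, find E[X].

First find marginal of X:
P(X=0) = 5/11
P(X=1) = 6/11
E[X] = 0 × 5/11 + 1 × 6/11 = 6/11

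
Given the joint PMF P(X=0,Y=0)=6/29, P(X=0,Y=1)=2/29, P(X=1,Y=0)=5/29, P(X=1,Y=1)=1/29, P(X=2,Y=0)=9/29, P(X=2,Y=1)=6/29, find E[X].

First find marginal of X:
P(X=0) = 8/29
P(X=1) = 6/29
P(X=2) = 15/29
E[X] = 0 × 8/29 + 1 × 6/29 + 2 × 15/29 = 36/29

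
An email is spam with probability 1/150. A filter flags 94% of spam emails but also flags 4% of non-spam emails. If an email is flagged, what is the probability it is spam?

Let D = the rare event, + = positive/flagged.
P(D) = 1/150
P(+|D) = 94/100 = 47/50
P(+|D') = 4/100 = 1/25
P(+) = P(+|D)P(D) + P(+|D')P(D')
     = \frac{47}{50} × \frac{1}{150} + \frac{1}{25} × \frac{149}{150}
     = \frac{23}{500}
P(D|+) = P(+|D)P(D)/P(+) = \frac{47}{345}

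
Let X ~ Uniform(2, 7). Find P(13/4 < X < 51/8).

P(13/4 < X < 51/8) = ∫_{13/4}^{51/8} f(x) dx
where f(x) = \frac{1}{5}
= \frac{5}{8}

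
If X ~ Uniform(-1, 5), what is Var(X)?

For X ~ Uniform(-1, 5):
Var(X) = 3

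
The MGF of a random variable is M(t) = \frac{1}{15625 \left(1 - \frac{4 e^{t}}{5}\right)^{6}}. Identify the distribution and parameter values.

The MGF M(t) = \frac{1}{15625 \left(1 - \frac{4 e^{t}}{5}\right)^{6}} is the standard form for the NegativeBinomial distribution.
Comparing with the known MGF formula identifies: NegBin(r=6, p=1/5), X = failures before r-th success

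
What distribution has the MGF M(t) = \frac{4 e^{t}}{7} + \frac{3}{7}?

The MGF M(t) = \frac{4 e^{t}}{7} + \frac{3}{7} is the standard form for the Bernoulli distribution.
Comparing with the known MGF formula identifies: Bernoulli(p=4/7)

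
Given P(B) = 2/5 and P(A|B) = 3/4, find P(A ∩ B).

By definition, P(A|B) = P(A ∩ B) / P(B)
So P(A ∩ B) = P(A|B) × P(B)
= 3/4 × 2/5
= 3/10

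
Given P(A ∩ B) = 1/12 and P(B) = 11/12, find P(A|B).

P(A|B) = P(A ∩ B) / P(B)
= (1/12) / (11/12)
= 1/11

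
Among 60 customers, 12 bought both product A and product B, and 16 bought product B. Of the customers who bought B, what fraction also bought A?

P(A ∩ B) = 12/60 = 1/5
P(B) = 16/60 = 4/15
P(A|B) = P(A ∩ B) / P(B) = (1/5) / (4/15) = 3/4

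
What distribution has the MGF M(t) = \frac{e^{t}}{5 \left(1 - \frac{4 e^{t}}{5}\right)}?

The MGF M(t) = \frac{e^{t}}{5 \left(1 - \frac{4 e^{t}}{5}\right)} is the standard form for the Geometric distribution.
Comparing with the known MGF formula identifies: Geometric(p=1/5), X = trial number of first success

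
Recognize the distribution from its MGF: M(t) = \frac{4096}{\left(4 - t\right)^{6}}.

The MGF M(t) = \frac{4096}{\left(4 - t\right)^{6}} is the standard form for the Gamma distribution.
Comparing with the known MGF formula identifies: Gamma(shape α=6, rate β=4)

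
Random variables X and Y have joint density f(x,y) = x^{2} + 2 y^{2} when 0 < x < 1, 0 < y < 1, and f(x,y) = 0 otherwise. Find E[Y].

E[Y] = ∫_0^1 ∫_0^1 y × f(x,y) dx dy
= \frac{2}{3}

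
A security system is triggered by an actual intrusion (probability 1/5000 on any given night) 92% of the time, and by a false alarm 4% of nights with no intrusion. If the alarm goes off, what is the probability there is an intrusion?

Let D = the rare event, + = positive/flagged.
P(D) = 1/5000
P(+|D) = 92/100 = 23/25
P(+|D') = 4/100 = 1/25
P(+) = P(+|D)P(D) + P(+|D')P(D')
     = \frac{23}{25} × \frac{1}{5000} + \frac{1}{25} × \frac{4999}{5000}
     = \frac{2511}{62500}
P(D|+) = P(+|D)P(D)/P(+) = \frac{23}{5022}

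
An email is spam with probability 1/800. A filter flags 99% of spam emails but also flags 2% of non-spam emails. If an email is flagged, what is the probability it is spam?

Let D = the rare event, + = positive/flagged.
P(D) = 1/800
P(+|D) = 99/100
P(+|D') = 2/100 = 1/50
P(+) = P(+|D)P(D) + P(+|D')P(D')
     = \frac{99}{100} × \frac{1}{800} + \frac{1}{50} × \frac{799}{800}
     = \frac{1697}{80000}
P(D|+) = P(+|D)P(D)/P(+) = \frac{99}{1697}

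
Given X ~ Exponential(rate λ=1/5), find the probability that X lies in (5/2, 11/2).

P(5/2 < X < 11/2) = ∫_{5/2}^{11/2} f(x) dx
where f(x) = \frac{e^{- \frac{x}{5}}}{5}
= - \frac{1}{e^{\frac{11}{10}}} + e^{- \frac{1}{2}}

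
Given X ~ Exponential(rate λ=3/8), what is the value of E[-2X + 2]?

For X ~ Exponential(rate λ=3/8):
E[X] = \frac{8}{3}
E[-2X + 2] = -2 × E[X] + 2 = - \frac{10}{3}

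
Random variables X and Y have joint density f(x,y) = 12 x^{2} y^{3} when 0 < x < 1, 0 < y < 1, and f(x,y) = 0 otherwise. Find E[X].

E[X] = ∫_0^1 ∫_0^1 x × f(x,y) dy dx
= ∫_0^1 ∫_0^1 x × (12 x^{2} y^{3}) dy dx
= \frac{3}{4}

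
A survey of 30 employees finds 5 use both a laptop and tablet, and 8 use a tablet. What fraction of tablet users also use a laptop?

P(A ∩ B) = 5/30 = 1/6
P(B) = 8/30 = 4/15
P(A|B) = P(A ∩ B) / P(B) = (1/6) / (4/15) = 5/8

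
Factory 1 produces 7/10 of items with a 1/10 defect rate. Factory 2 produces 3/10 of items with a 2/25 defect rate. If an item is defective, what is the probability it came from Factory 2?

Using Bayes' theorem:
P(F1) = 7/10, P(D|F1) = 1/10
P(F2) = 3/10, P(D|F2) = 2/25
P(D) = P(D|F1)P(F1) + P(D|F2)P(F2)
     = \frac{47}{500}
P(F2|D) = P(D|F2)P(F2) / P(D)
= \frac{12}{47}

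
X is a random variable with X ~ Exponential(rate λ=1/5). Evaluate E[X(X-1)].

E[X(X-1)] = E[X² - X] = E[X²] - E[X]
E[X] = 5
E[X²] = Var(X) + (E[X])² = 25 + (5)² = 50
E[X(X-1)] = 50 - 5 = 45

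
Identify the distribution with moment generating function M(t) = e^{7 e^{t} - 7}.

The MGF M(t) = e^{7 e^{t} - 7} is the standard form for the Poisson distribution.
Comparing with the known MGF formula identifies: Poisson(λ=7)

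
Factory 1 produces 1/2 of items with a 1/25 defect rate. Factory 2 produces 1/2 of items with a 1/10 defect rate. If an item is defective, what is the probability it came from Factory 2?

Using Bayes' theorem:
P(F1) = 1/2, P(D|F1) = 1/25
P(F2) = 1/2, P(D|F2) = 1/10
P(D) = P(D|F1)P(F1) + P(D|F2)P(F2)
     = \frac{7}{100}
P(F2|D) = P(D|F2)P(F2) / P(D)
= \frac{5}{7}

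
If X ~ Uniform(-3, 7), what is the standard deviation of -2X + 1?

For X ~ Uniform(-3, 7):
Var(X) = \frac{25}{3}
SD(X) = √(Var(X)) = √(\frac{25}{3}) = \frac{5 \sqrt{3}}{3}
SD(-2X + 1) = |-2| × SD(X) = 2 × \frac{5 \sqrt{3}}{3} = \frac{10 \sqrt{3}}{3}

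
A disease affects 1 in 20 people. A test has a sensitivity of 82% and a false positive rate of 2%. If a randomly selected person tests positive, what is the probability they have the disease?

Let D = the rare event, + = positive/flagged.
P(D) = 1/20
P(+|D) = 82/100 = 41/50
P(+|D') = 2/100 = 1/50
P(+) = P(+|D)P(D) + P(+|D')P(D')
     = \frac{41}{50} × \frac{1}{20} + \frac{1}{50} × \frac{19}{20}
     = \frac{3}{50}
P(D|+) = P(+|D)P(D)/P(+) = \frac{41}{60}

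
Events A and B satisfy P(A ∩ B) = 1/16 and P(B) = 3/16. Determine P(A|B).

P(A|B) = P(A ∩ B) / P(B)
= (1/16) / (3/16)
= 1/3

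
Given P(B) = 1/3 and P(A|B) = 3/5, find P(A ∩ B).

By definition, P(A|B) = P(A ∩ B) / P(B)
So P(A ∩ B) = P(A|B) × P(B)
= 3/5 × 1/3
= 1/5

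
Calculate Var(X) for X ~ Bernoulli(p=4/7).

For X ~ Bernoulli(p=4/7):
Var(X) = \frac{12}{49}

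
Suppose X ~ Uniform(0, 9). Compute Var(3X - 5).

For X ~ Uniform(0, 9):
Var(X) = \frac{27}{4}
Var(3X - 5) = (3)² × Var(X) = 9 × \frac{27}{4} = \frac{243}{4}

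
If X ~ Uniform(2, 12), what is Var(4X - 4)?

For X ~ Uniform(2, 12):
Var(X) = \frac{25}{3}
Var(4X - 4) = (4)² × Var(X) = 16 × \frac{25}{3} = \frac{400}{3}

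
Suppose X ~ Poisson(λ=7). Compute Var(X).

For X ~ Poisson(λ=7):
Var(X) = 7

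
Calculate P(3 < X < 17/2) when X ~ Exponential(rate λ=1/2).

P(3 < X < 17/2) = ∫_{3}^{17/2} f(x) dx
where f(x) = \frac{e^{- \frac{x}{2}}}{2}
= - \frac{1}{e^{\frac{17}{4}}} + e^{- \frac{3}{2}}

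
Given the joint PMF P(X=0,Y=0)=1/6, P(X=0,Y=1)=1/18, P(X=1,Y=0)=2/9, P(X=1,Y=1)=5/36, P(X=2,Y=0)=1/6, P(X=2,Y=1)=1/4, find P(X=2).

P(X=2) = P(X=2,Y=0) + P(X=2,Y=1)
= 1/6 + 1/4
= 5/12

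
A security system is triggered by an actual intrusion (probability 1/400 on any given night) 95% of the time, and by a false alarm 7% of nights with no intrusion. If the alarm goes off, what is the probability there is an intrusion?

Let D = the rare event, + = positive/flagged.
P(D) = 1/400
P(+|D) = 95/100 = 19/20
P(+|D') = 7/100
P(+) = P(+|D)P(D) + P(+|D')P(D')
     = \frac{19}{20} × \frac{1}{400} + \frac{7}{100} × \frac{399}{400}
     = \frac{361}{5000}
P(D|+) = P(+|D)P(D)/P(+) = \frac{5}{152}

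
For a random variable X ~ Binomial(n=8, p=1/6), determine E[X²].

Using the identity E[X²] = Var(X) + (E[X])²:
E[X] = \frac{4}{3}
Var(X) = \frac{10}{9}
E[X²] = \frac{10}{9} + (\frac{4}{3})²
= \frac{26}{9}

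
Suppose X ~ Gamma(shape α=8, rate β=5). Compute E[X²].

Using the identity E[X²] = Var(X) + (E[X])²:
E[X] = \frac{8}{5}
Var(X) = \frac{8}{25}
E[X²] = \frac{8}{25} + (\frac{8}{5})²
= \frac{72}{25}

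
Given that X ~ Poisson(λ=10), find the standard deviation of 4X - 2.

For X ~ Poisson(λ=10):
Var(X) = 10
SD(X) = √(Var(X)) = √(10) = \sqrt{10}
SD(4X - 2) = |4| × SD(X) = 4 × \sqrt{10} = 4 \sqrt{10}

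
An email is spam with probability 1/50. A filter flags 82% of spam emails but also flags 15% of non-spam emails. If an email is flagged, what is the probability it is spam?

Let D = the rare event, + = positive/flagged.
P(D) = 1/50
P(+|D) = 82/100 = 41/50
P(+|D') = 15/100 = 3/20
P(+) = P(+|D)P(D) + P(+|D')P(D')
     = \frac{41}{50} × \frac{1}{50} + \frac{3}{20} × \frac{49}{50}
     = \frac{817}{5000}
P(D|+) = P(+|D)P(D)/P(+) = \frac{82}{817}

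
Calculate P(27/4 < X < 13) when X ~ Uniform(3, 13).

P(27/4 < X < 13) = ∫_{27/4}^{13} f(x) dx
where f(x) = \frac{1}{10}
= \frac{5}{8}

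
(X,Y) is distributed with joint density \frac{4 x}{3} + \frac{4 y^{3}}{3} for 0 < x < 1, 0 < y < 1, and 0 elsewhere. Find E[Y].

E[Y] = ∫_0^1 ∫_0^1 y × f(x,y) dx dy
= \frac{3}{5}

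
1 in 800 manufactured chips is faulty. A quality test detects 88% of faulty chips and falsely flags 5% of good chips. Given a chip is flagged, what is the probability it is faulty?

Let D = the rare event, + = positive/flagged.
P(D) = 1/800
P(+|D) = 88/100 = 22/25
P(+|D') = 5/100 = 1/20
P(+) = P(+|D)P(D) + P(+|D')P(D')
     = \frac{22}{25} × \frac{1}{800} + \frac{1}{20} × \frac{799}{800}
     = \frac{4083}{80000}
P(D|+) = P(+|D)P(D)/P(+) = \frac{88}{4083}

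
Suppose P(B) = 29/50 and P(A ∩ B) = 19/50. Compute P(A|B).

P(A|B) = P(A ∩ B) / P(B)
= (19/50) / (29/50)
= 19/29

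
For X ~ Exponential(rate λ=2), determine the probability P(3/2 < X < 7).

P(3/2 < X < 7) = ∫_{3/2}^{7} f(x) dx
where f(x) = 2 e^{- 2 x}
= - \frac{1 - e^{11}}{e^{14}}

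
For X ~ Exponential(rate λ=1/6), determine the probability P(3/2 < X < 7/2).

P(3/2 < X < 7/2) = ∫_{3/2}^{7/2} f(x) dx
where f(x) = \frac{e^{- \frac{x}{6}}}{6}
= - \frac{1}{e^{\frac{7}{12}}} + e^{- \frac{1}{4}}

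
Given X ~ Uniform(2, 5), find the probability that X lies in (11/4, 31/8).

P(11/4 < X < 31/8) = ∫_{11/4}^{31/8} f(x) dx
where f(x) = \frac{1}{3}
= \frac{3}{8}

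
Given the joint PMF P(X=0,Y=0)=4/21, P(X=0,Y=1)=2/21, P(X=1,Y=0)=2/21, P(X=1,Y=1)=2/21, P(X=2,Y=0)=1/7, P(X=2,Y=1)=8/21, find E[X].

First find marginal of X:
P(X=0) = 2/7
P(X=1) = 4/21
P(X=2) = 11/21
E[X] = 0 × 2/7 + 1 × 4/21 + 2 × 11/21 = 26/21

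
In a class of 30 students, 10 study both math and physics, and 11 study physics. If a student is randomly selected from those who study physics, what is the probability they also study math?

P(A ∩ B) = 10/30 = 1/3
P(B) = 11/30
P(A|B) = P(A ∩ B) / P(B) = (1/3) / (11/30) = 10/11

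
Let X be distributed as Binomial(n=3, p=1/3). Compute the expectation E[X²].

Using the identity E[X²] = Var(X) + (E[X])²:
E[X] = 1
Var(X) = \frac{2}{3}
E[X²] = \frac{2}{3} + (1)²
= \frac{5}{3}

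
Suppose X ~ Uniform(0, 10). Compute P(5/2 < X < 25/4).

P(5/2 < X < 25/4) = ∫_{5/2}^{25/4} f(x) dx
where f(x) = \frac{1}{10}
= \frac{3}{8}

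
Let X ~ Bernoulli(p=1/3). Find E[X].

For X ~ Bernoulli(p=1/3), the expected value is:
E[X] = \frac{1}{3}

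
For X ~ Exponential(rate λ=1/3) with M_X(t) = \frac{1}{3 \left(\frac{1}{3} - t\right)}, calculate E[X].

To find E[X], compute M^(1)(0):
M^(1)(t) = \frac{1}{3 \left(\frac{1}{3} - t\right)^{2}}
M^(1)(0) = 3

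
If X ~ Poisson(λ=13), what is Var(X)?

For X ~ Poisson(λ=13):
Var(X) = 13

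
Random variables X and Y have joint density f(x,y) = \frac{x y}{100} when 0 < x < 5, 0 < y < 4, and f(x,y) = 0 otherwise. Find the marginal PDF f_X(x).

f_X(x) = ∫_0^4 f(x,y) dy
= ∫_0^4 \frac{x y}{100} dy
= \frac{2 x}{25} for 0 < x < 5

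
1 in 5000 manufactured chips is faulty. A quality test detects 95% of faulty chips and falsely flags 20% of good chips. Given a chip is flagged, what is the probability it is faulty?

Let D = the rare event, + = positive/flagged.
P(D) = 1/5000
P(+|D) = 95/100 = 19/20
P(+|D') = 20/100 = 1/5
P(+) = P(+|D)P(D) + P(+|D')P(D')
     = \frac{19}{20} × \frac{1}{5000} + \frac{1}{5} × \frac{4999}{5000}
     = \frac{4003}{20000}
P(D|+) = P(+|D)P(D)/P(+) = \frac{19}{20015}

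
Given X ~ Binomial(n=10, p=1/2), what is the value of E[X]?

For X ~ Binomial(n=10, p=1/2), the expected value is:
E[X] = 5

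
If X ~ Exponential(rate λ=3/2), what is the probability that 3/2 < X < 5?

P(3/2 < X < 5) = ∫_{3/2}^{5} f(x) dx
where f(x) = \frac{3 e^{- \frac{3 x}{2}}}{2}
= - \frac{1}{e^{\frac{15}{2}}} + e^{- \frac{9}{4}}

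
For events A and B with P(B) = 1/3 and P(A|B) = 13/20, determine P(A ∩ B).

By definition, P(A|B) = P(A ∩ B) / P(B)
So P(A ∩ B) = P(A|B) × P(B)
= 13/20 × 1/3
= 13/60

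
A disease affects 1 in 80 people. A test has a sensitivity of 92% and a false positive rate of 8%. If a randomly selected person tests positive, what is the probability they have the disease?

Let D = the rare event, + = positive/flagged.
P(D) = 1/80
P(+|D) = 92/100 = 23/25
P(+|D') = 8/100 = 2/25
P(+) = P(+|D)P(D) + P(+|D')P(D')
     = \frac{23}{25} × \frac{1}{80} + \frac{2}{25} × \frac{79}{80}
     = \frac{181}{2000}
P(D|+) = P(+|D)P(D)/P(+) = \frac{23}{181}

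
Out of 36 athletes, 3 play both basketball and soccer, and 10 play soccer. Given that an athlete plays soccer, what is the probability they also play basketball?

P(A ∩ B) = 3/36 = 1/12
P(B) = 10/36 = 5/18
P(A|B) = P(A ∩ B) / P(B) = (1/12) / (5/18) = 3/10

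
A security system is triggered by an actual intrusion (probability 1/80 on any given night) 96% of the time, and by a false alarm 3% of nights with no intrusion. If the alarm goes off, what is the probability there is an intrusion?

Let D = the rare event, + = positive/flagged.
P(D) = 1/80
P(+|D) = 96/100 = 24/25
P(+|D') = 3/100
P(+) = P(+|D)P(D) + P(+|D')P(D')
     = \frac{24}{25} × \frac{1}{80} + \frac{3}{100} × \frac{79}{80}
     = \frac{333}{8000}
P(D|+) = P(+|D)P(D)/P(+) = \frac{32}{111}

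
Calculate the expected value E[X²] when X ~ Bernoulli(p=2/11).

Using the identity E[X²] = Var(X) + (E[X])²:
E[X] = \frac{2}{11}
Var(X) = \frac{18}{121}
E[X²] = \frac{18}{121} + (\frac{2}{11})²
= \frac{2}{11}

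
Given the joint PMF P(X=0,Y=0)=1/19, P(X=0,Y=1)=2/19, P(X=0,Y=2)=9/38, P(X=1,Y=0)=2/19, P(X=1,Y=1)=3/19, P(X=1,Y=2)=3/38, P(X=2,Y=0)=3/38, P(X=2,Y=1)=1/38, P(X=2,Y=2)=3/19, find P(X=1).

P(X=1) = P(X=1,Y=0) + P(X=1,Y=1) + P(X=1,Y=2)
= 2/19 + 3/19 + 3/38
= 13/38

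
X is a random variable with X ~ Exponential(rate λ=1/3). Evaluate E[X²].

Using the identity E[X²] = Var(X) + (E[X])²:
E[X] = 3
Var(X) = 9
E[X²] = 9 + (3)²
= 18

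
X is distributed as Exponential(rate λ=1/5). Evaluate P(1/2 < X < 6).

P(1/2 < X < 6) = ∫_{1/2}^{6} f(x) dx
where f(x) = \frac{e^{- \frac{x}{5}}}{5}
= - \frac{1}{e^{\frac{6}{5}}} + e^{- \frac{1}{10}}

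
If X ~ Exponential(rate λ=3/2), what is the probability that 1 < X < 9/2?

P(1 < X < 9/2) = ∫_{1}^{9/2} f(x) dx
where f(x) = \frac{3 e^{- \frac{3 x}{2}}}{2}
= - \frac{1}{e^{\frac{27}{4}}} + e^{- \frac{3}{2}}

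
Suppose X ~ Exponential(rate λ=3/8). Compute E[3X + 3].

For X ~ Exponential(rate λ=3/8):
E[X] = \frac{8}{3}
E[3X + 3] = 3 × E[X] + 3 = 11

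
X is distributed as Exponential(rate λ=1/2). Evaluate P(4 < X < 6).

P(4 < X < 6) = ∫_{4}^{6} f(x) dx
where f(x) = \frac{e^{- \frac{x}{2}}}{2}
= - \frac{1 - e}{e^{3}}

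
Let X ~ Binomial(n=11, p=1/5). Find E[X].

For X ~ Binomial(n=11, p=1/5), the expected value is:
E[X] = \frac{11}{5}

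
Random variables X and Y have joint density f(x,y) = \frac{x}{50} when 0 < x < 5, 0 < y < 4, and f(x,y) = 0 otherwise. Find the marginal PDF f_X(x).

f_X(x) = ∫_0^4 f(x,y) dy
= ∫_0^4 \frac{x}{50} dy
= \frac{2 x}{25} for 0 < x < 5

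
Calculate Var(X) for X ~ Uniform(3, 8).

For X ~ Uniform(3, 8):
Var(X) = \frac{25}{12}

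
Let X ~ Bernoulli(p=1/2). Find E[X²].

Using the identity E[X²] = Var(X) + (E[X])²:
E[X] = \frac{1}{2}
Var(X) = \frac{1}{4}
E[X²] = \frac{1}{4} + (\frac{1}{2})²
= \frac{1}{2}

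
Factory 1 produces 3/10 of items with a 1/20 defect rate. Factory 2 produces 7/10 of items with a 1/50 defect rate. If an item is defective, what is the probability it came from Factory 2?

Using Bayes' theorem:
P(F1) = 3/10, P(D|F1) = 1/20
P(F2) = 7/10, P(D|F2) = 1/50
P(D) = P(D|F1)P(F1) + P(D|F2)P(F2)
     = \frac{29}{1000}
P(F2|D) = P(D|F2)P(F2) / P(D)
= \frac{14}{29}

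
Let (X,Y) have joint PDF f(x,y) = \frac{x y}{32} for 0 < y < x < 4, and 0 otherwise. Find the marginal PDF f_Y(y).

f_Y(y) = ∫_y^4 \frac{x y}{32} dx = \frac{y \left(16 - y^{2}\right)}{64}
for 0 < y < 4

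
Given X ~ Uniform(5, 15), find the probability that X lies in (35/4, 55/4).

P(35/4 < X < 55/4) = ∫_{35/4}^{55/4} f(x) dx
where f(x) = \frac{1}{10}
= \frac{1}{2}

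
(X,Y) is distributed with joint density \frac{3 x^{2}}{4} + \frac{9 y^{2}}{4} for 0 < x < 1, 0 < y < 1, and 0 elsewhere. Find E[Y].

E[Y] = ∫_0^1 ∫_0^1 y × f(x,y) dx dy
= \frac{11}{16}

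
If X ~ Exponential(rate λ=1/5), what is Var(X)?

For X ~ Exponential(rate λ=1/5):
Var(X) = 25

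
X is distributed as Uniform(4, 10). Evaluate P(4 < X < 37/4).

P(4 < X < 37/4) = ∫_{4}^{37/4} f(x) dx
where f(x) = \frac{1}{6}
= \frac{7}{8}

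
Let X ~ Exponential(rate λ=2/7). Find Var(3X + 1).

For X ~ Exponential(rate λ=2/7):
Var(X) = \frac{49}{4}
Var(3X + 1) = (3)² × Var(X) = 9 × \frac{49}{4} = \frac{441}{4}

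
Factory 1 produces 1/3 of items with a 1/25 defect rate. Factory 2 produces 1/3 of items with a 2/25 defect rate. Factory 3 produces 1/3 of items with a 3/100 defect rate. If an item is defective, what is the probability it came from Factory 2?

Using Bayes' theorem:
P(F1) = 1/3, P(D|F1) = 1/25
P(F2) = 1/3, P(D|F2) = 2/25
P(F3) = 1/3, P(D|F3) = 3/100
P(D) = P(D|F1)P(F1) + P(D|F2)P(F2) + P(D|F3)P(F3)
     = \frac{1}{20}
P(F2|D) = P(D|F2)P(F2) / P(D)
= \frac{8}{15}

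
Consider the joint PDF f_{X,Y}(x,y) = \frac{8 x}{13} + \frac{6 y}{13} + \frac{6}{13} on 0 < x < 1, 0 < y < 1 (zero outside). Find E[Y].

E[Y] = ∫_0^1 ∫_0^1 y × f(x,y) dx dy
= \frac{7}{13}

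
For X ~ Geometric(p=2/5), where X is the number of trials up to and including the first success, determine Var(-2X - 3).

For X ~ Geometric(p=2/5), where X is the number of trials up to and including the first success:
Var(X) = \frac{15}{4}
Var(-2X - 3) = (-2)² × Var(X) = 4 × \frac{15}{4} = 15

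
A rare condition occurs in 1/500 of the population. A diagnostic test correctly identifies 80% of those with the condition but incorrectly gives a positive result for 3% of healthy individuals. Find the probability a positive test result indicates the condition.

Let D = the rare event, + = positive/flagged.
P(D) = 1/500
P(+|D) = 80/100 = 4/5
P(+|D') = 3/100
P(+) = P(+|D)P(D) + P(+|D')P(D')
     = \frac{4}{5} × \frac{1}{500} + \frac{3}{100} × \frac{499}{500}
     = \frac{1577}{50000}
P(D|+) = P(+|D)P(D)/P(+) = \frac{80}{1577}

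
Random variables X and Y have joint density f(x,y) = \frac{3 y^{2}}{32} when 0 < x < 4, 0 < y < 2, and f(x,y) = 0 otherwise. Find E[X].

f_X(x) = ∫_0^2 \frac{3 y^{2}}{32} dy = \frac{1}{4}
E[X] = ∫_0^4 x × (\frac{1}{4}) dx = 2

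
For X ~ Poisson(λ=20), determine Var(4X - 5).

For X ~ Poisson(λ=20):
Var(X) = 20
Var(4X - 5) = (4)² × Var(X) = 16 × 20 = 320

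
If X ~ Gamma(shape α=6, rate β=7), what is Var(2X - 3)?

For X ~ Gamma(shape α=6, rate β=7):
Var(X) = \frac{6}{49}
Var(2X - 3) = (2)² × Var(X) = 4 × \frac{6}{49} = \frac{24}{49}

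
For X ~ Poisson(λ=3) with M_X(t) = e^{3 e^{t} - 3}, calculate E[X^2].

To find E[X^2], compute M^(2)(0):
M^(1)(t) = 3 e^{t} e^{3 e^{t} - 3}
M^(2)(t) = 9 e^{2 t} e^{3 e^{t} - 3} + 3 e^{t} e^{3 e^{t} - 3}
M^(2)(0) = 12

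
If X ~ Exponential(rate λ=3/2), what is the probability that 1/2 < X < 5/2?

P(1/2 < X < 5/2) = ∫_{1/2}^{5/2} f(x) dx
where f(x) = \frac{3 e^{- \frac{3 x}{2}}}{2}
= - \frac{1 - e^{3}}{e^{\frac{15}{4}}}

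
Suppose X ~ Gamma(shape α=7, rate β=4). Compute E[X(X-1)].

E[X(X-1)] = E[X² - X] = E[X²] - E[X]
E[X] = \frac{7}{4}
E[X²] = Var(X) + (E[X])² = \frac{7}{16} + (\frac{7}{4})² = \frac{7}{2}
E[X(X-1)] = \frac{7}{2} - \frac{7}{4} = \frac{7}{4}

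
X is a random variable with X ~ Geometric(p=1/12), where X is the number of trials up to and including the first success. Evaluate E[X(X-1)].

E[X(X-1)] = E[X² - X] = E[X²] - E[X]
E[X] = 12
E[X²] = Var(X) + (E[X])² = 132 + (12)² = 276
E[X(X-1)] = 276 - 12 = 264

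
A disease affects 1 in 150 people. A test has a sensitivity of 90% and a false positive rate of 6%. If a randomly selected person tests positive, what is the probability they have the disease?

Let D = the rare event, + = positive/flagged.
P(D) = 1/150
P(+|D) = 90/100 = 9/10
P(+|D') = 6/100 = 3/50
P(+) = P(+|D)P(D) + P(+|D')P(D')
     = \frac{9}{10} × \frac{1}{150} + \frac{3}{50} × \frac{149}{150}
     = \frac{41}{625}
P(D|+) = P(+|D)P(D)/P(+) = \frac{15}{164}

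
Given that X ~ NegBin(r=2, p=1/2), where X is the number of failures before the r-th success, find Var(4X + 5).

For X ~ NegBin(r=2, p=1/2), where X is the number of failures before the r-th success:
Var(X) = 4
Var(4X + 5) = (4)² × Var(X) = 16 × 4 = 64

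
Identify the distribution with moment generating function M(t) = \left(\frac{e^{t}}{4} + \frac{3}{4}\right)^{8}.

The MGF M(t) = \left(\frac{e^{t}}{4} + \frac{3}{4}\right)^{8} is the standard form for the Binomial distribution.
Comparing with the known MGF formula identifies: Binomial(n=8, p=1/4)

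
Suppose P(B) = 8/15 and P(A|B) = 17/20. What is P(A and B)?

By definition, P(A|B) = P(A ∩ B) / P(B)
So P(A ∩ B) = P(A|B) × P(B)
= 17/20 × 8/15
= 34/75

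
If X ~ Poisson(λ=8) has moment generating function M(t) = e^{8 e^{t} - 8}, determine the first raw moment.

To find E[X], compute M^(1)(0):
M^(1)(t) = 8 e^{t} e^{8 e^{t} - 8}
M^(1)(0) = 8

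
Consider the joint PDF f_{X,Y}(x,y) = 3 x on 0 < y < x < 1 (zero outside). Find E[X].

f_X(x) = ∫_0^x 3 x dy = 3 x^{2}
E[X] = ∫_0^1 x × (3 x^{2}) dx = \frac{3}{4}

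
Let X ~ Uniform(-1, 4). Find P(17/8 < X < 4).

P(17/8 < X < 4) = ∫_{17/8}^{4} f(x) dx
where f(x) = \frac{1}{5}
= \frac{3}{8}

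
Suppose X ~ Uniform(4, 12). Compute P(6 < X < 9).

P(6 < X < 9) = ∫_{6}^{9} f(x) dx
where f(x) = \frac{1}{8}
= \frac{3}{8}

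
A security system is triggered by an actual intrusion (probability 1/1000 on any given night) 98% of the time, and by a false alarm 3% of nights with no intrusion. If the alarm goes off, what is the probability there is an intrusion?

Let D = the rare event, + = positive/flagged.
P(D) = 1/1000
P(+|D) = 98/100 = 49/50
P(+|D') = 3/100
P(+) = P(+|D)P(D) + P(+|D')P(D')
     = \frac{49}{50} × \frac{1}{1000} + \frac{3}{100} × \frac{999}{1000}
     = \frac{619}{20000}
P(D|+) = P(+|D)P(D)/P(+) = \frac{98}{3095}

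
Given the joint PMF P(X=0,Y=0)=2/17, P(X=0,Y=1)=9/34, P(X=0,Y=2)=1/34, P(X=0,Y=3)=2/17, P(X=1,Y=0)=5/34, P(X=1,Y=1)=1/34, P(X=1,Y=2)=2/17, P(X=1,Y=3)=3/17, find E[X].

First find marginal of X:
P(X=0) = 9/17
P(X=1) = 8/17
E[X] = 0 × 9/17 + 1 × 8/17 = 8/17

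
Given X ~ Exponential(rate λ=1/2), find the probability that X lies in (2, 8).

P(2 < X < 8) = ∫_{2}^{8} f(x) dx
where f(x) = \frac{e^{- \frac{x}{2}}}{2}
= - \frac{1 - e^{3}}{e^{4}}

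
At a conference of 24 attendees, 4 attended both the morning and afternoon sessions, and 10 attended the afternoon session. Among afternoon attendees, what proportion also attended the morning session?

P(A ∩ B) = 4/24 = 1/6
P(B) = 10/24 = 5/12
P(A|B) = P(A ∩ B) / P(B) = (1/6) / (5/12) = 2/5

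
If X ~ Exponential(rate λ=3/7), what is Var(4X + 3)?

For X ~ Exponential(rate λ=3/7):
Var(X) = \frac{49}{9}
Var(4X + 3) = (4)² × Var(X) = 16 × \frac{49}{9} = \frac{784}{9}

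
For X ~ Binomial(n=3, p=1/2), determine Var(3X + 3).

For X ~ Binomial(n=3, p=1/2):
Var(X) = \frac{3}{4}
Var(3X + 3) = (3)² × Var(X) = 9 × \frac{3}{4} = \frac{27}{4}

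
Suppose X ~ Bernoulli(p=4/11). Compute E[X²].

Using the identity E[X²] = Var(X) + (E[X])²:
E[X] = \frac{4}{11}
Var(X) = \frac{28}{121}
E[X²] = \frac{28}{121} + (\frac{4}{11})²
= \frac{4}{11}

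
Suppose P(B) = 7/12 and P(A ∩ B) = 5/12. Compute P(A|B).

P(A|B) = P(A ∩ B) / P(B)
= (5/12) / (7/12)
= 5/7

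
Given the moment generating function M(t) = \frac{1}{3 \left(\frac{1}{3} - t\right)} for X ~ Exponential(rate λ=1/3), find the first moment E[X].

To find E[X], compute M^(1)(0):
M^(1)(t) = \frac{1}{3 \left(\frac{1}{3} - t\right)^{2}}
M^(1)(0) = 3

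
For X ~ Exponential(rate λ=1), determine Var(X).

For X ~ Exponential(rate λ=1):
Var(X) = 1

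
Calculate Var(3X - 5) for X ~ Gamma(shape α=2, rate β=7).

For X ~ Gamma(shape α=2, rate β=7):
Var(X) = \frac{2}{49}
Var(3X - 5) = (3)² × Var(X) = 9 × \frac{2}{49} = \frac{18}{49}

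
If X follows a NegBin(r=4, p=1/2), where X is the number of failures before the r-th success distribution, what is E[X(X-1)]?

E[X(X-1)] = E[X² - X] = E[X²] - E[X]
E[X] = 4
E[X²] = Var(X) + (E[X])² = 8 + (4)² = 24
E[X(X-1)] = 24 - 4 = 20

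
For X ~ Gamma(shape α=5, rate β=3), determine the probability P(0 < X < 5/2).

P(0 < X < 5/2) = ∫_{0}^{5/2} f(x) dx
where f(x) = \frac{81 x^{4} e^{- 3 x}}{8}
= 1 - \frac{30563}{128 e^{\frac{15}{2}}}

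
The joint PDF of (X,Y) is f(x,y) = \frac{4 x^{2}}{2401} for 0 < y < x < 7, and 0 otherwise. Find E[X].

f_X(x) = ∫_0^x \frac{4 x^{2}}{2401} dy = \frac{4 x^{3}}{2401}
E[X] = ∫_0^7 x × (\frac{4 x^{3}}{2401}) dx = \frac{28}{5}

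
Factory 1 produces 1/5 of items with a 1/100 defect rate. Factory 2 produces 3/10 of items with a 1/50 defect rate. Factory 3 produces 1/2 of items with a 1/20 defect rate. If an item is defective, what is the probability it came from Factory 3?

Using Bayes' theorem:
P(F1) = 1/5, P(D|F1) = 1/100
P(F2) = 3/10, P(D|F2) = 1/50
P(F3) = 1/2, P(D|F3) = 1/20
P(D) = P(D|F1)P(F1) + P(D|F2)P(F2) + P(D|F3)P(F3)
     = \frac{33}{1000}
P(F3|D) = P(D|F3)P(F3) / P(D)
= \frac{25}{33}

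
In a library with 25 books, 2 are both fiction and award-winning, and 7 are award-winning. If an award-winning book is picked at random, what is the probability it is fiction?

P(A ∩ B) = 2/25
P(B) = 7/25
P(A|B) = P(A ∩ B) / P(B) = (2/25) / (7/25) = 2/7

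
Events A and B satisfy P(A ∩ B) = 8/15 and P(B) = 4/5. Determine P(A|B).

P(A|B) = P(A ∩ B) / P(B)
= (8/15) / (4/5)
= 2/3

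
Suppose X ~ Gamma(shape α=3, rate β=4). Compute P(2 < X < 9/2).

P(2 < X < 9/2) = ∫_{2}^{9/2} f(x) dx
where f(x) = 32 x^{2} e^{- 4 x}
= \frac{-181 + 41 e^{10}}{e^{18}}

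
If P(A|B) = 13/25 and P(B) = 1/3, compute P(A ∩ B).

By definition, P(A|B) = P(A ∩ B) / P(B)
So P(A ∩ B) = P(A|B) × P(B)
= 13/25 × 1/3
= 13/75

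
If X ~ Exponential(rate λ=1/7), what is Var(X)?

For X ~ Exponential(rate λ=1/7):
Var(X) = 49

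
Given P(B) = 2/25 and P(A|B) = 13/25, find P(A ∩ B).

By definition, P(A|B) = P(A ∩ B) / P(B)
So P(A ∩ B) = P(A|B) × P(B)
= 13/25 × 2/25
= 26/625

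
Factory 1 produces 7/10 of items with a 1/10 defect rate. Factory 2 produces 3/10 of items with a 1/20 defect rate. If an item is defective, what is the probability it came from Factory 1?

Using Bayes' theorem:
P(F1) = 7/10, P(D|F1) = 1/10
P(F2) = 3/10, P(D|F2) = 1/20
P(D) = P(D|F1)P(F1) + P(D|F2)P(F2)
     = \frac{17}{200}
P(F1|D) = P(D|F1)P(F1) / P(D)
= \frac{14}{17}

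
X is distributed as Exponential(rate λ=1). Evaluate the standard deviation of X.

For X ~ Exponential(rate λ=1):
Var(X) = 1
SD(X) = √(Var(X)) = √(1) = 1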